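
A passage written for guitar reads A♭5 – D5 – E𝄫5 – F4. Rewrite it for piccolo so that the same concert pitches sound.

Ab3 D3 Ebb3 F2

First find concert pitch: the guitar sounds a perfect octave below written, so A♭5 D5 E𝄫5 F4 sounds Ab4 D4 Ebb4 F3.
Then write for piccolo: it sounds a perfect octave above written, so the part must be a perfect octave below concert.
Ab4 → Ab3
D4 → D3
Ebb4 → Ebb3
F3 → F2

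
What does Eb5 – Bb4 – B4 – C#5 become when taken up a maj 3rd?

Eb5 → G5
Bb4 → D5
B4 → D#5
C#5 → E#5

G5 D5 D#5 E#5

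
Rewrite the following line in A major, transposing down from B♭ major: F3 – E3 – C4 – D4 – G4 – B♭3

From B♭ down to A is a minor second; apply that to each pitch.
F3 → E3
E3 → D#3
C4 → B3
D4 → C#4
G4 → F#4
Bb3 → A3

E3 D#3 B3 C#4 F#4 A3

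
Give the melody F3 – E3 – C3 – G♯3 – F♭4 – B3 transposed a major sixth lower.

Ab2 G2 Eb2 B2 Abb3 D3

F3 to Ab2
E3 to G2
C3 to Eb2
G#3 to B2
Fb4 to Abb3
B3 to D3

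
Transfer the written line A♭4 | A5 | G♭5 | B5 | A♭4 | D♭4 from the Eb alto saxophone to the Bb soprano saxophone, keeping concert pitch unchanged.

First find concert pitch: the Eb alto saxophone sounds a major sixth below written, so A♭4 A5 G♭5 B5 A♭4 D♭4 sounds Cb4 C5 Bbb4 D5 Cb4 Fb3.
Then write for Bb soprano saxophone: it sounds a major second below written, so the part must be a major second above concert.
Cb4 → Db4
C5 → D5
Bbb4 → Cb5
D5 → E5
Cb4 → Db4
Fb3 → Gb3

Db4 D5 Cb5 E5 Db4 Gb3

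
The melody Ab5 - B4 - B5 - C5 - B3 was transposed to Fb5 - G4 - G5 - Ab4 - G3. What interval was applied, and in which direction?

down a major third

Take the first pair: Ab5 → Fb5. A to F spans 3 letter names, so the interval is some kind of third.
Fb5 to Ab5 is 4 semitones, which makes it a major third; the second version is lower, so the direction is down.
Checking another pair — B3 → G3 — gives the same interval.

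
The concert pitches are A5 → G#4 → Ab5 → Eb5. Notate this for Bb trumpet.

B5 A#4 Bb5 F5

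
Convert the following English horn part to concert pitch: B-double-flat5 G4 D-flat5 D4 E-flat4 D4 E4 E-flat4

Ebb5 C4 Gb4 G3 Ab3 G3 A3 Ab3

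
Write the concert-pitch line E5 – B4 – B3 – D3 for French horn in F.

Written C4 sounds as F3 on the French horn in F, so concert pitches are written a perfect fifth up.
E5 → B5
B4 → F#5
B3 → F#4
D3 → A3

B5 F#5 F#4 A3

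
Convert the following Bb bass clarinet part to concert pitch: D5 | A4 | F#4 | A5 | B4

C4 G3 E3 G4 A3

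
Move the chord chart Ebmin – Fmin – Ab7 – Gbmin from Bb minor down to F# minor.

Bb minor down to F# minor is a diminished fourth; each chord root moves by that interval while the quality stays the same.
Ebmin: root Eb down a diminished fourth → B, giving Bmin.
Fmin: root F down a diminished fourth → C#, giving C#min.
Ab7: root Ab down a diminished fourth → E, giving E7.
Gbmin: root Gb down a diminished fourth → D, giving Dmin.

Bmin C#min E7 Dmin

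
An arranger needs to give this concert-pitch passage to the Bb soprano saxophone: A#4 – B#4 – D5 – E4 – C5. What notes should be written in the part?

Written C4 sounds as Bb3 on the Bb soprano saxophone, so concert pitches are written a major second up.
A#4 -> B#4
B#4 -> C##5
D5 -> E5
E4 -> F#4
C5 -> D5

B#4 C##5 E5 F#4 D5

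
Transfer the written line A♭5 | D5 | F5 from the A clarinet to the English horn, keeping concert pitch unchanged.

C6 F#5 A5

First find concert pitch: the A clarinet sounds a minor third below written, so A♭5 D5 F5 sounds F5 B4 D5.
Then write for English horn: it sounds a perfect fifth below written, so the part must be a perfect fifth above concert.
F5 → C6
B4 → F#5
D5 → A5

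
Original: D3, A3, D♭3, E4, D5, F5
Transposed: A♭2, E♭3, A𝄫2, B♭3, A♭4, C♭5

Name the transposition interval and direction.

down an augmented fourth

Take the first pair: D3 → Ab2. D to A spans 4 letter names, so the interval is some kind of fourth.
Ab2 to D3 is 6 semitones, which makes it an augmented fourth; the second version is lower, so the direction is down.
Checking another pair — F5 → Cb5 — gives the same interval.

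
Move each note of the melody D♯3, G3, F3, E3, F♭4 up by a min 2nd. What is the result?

D#3 to E3
G3 to Ab3
F3 to Gb3
E3 to F3
Fb4 to Gbb4

E3 Ab3 Gb3 F3 Gbb4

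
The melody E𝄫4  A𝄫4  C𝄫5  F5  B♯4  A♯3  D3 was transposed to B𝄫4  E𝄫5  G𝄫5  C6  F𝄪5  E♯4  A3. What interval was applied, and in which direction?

From Ebb4 to Bbb4 is 5 letter names — a fifth of some quality.
Ebb4 to Bbb4 is 7 semitones, which makes it a perfect fifth; the second version is higher, so the direction is up.
Checking another pair — D3 → A3 — gives the same interval.

up a perfect fifth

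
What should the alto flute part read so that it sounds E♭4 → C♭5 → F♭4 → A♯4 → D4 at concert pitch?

The alto flute sounds a perfect fourth below written, so the written part must be a perfect fourth above concert — transpose each note up.
Eb4 gives Ab4
Cb5 gives Fb5
Fb4 gives Bbb4
A#4 gives D#5
D4 gives G4

Ab4 Fb5 Bbb4 D#5 G4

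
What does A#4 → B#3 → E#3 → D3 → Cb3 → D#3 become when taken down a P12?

A#4 to D#3
B#3 to E#2
E#3 to A#1
D3 to G1
Cb3 to Fb1
D#3 to G#1

D#3 E#2 A#1 G1 Fb1 G#1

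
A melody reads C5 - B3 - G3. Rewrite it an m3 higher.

Eb5 D4 Bb3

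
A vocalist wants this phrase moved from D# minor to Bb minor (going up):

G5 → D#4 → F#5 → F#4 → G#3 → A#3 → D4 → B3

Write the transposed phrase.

From D# up to Bb is a diminished sixth; apply that to each pitch.
G5 -> Ebb6
D#4 -> Bb4
F#5 -> Db6
F#4 -> Db5
G#3 -> Eb4
A#3 -> F4
D4 -> Bbb4
B3 -> Gb4

Ebb6 Bb4 Db6 Db5 Eb4 F4 Bbb4 Gb4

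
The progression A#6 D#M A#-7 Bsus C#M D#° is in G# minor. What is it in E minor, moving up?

F#6 BM F#-7 Gsus AM B°

G# minor up to E minor is a minor sixth; each chord root moves by that interval while the quality stays the same.
A#6: root A# up a minor sixth → F#, giving F#6.
D#M: root D# up a minor sixth → B, giving BM.
A#-7: root A# up a minor sixth → F#, giving F#-7.
Bsus: root B up a minor sixth → G, giving Gsus.
C#M: root C# up a minor sixth → A, giving AM.
D#°: root D# up a minor sixth → B, giving B°.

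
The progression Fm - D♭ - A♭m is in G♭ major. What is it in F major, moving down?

Em C Gm

G♭ major down to F major is a minor second; each chord root moves by that interval while the quality stays the same.
Fm: root F down a minor second → E, giving Em.
D♭: root D♭ down a minor second → C, giving C.
A♭m: root A♭ down a minor second → G, giving Gm.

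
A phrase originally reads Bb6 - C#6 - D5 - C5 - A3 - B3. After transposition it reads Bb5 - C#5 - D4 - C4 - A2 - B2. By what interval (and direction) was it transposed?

Take the first pair: Bb6 → Bb5. B to B spans 8 letter names, so the interval is some kind of octave.
Bb5 to Bb6 is 12 semitones, which makes it a perfect octave; the second version is lower, so the direction is down.
Checking another pair — B3 → B2 — gives the same interval.

down a perfect octave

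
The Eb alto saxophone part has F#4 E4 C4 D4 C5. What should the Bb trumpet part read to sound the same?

B3 A3 F3 G3 F4

First find concert pitch: the Eb alto saxophone sounds a major sixth below written, so F#4 E4 C4 D4 C5 sounds A3 G3 Eb3 F3 Eb4.
Then write for Bb trumpet: it sounds a major second below written, so the part must be a major second above concert.
A3 → B3
G3 → A3
Eb3 → F3
F3 → G3
Eb4 → F4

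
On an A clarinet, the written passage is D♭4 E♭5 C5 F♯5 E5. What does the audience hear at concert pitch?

The A clarinet sounds a minor third below written, so transpose each written note down a minor third.
Db4 gives Bb3
Eb5 gives C5
C5 gives A4
F#5 gives D#5
E5 gives C#5

Bb3 C5 A4 D#5 C#5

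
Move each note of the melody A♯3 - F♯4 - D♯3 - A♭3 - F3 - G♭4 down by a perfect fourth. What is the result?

E#3 C#4 A#2 Eb3 C3 Db4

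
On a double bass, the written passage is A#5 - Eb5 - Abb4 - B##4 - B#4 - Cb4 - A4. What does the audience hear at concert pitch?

Written C4 on the double bass sounds as C3, a perfect octave lower; apply that shift to every note.
A#5 gives A#4
Eb5 gives Eb4
Abb4 gives Abb3
B##4 gives B##3
B#4 gives B#3
Cb4 gives Cb3
A4 gives A3

A#4 Eb4 Abb3 B##3 B#3 Cb3 A3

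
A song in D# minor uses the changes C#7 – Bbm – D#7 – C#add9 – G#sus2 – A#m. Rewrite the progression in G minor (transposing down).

F7 Ebbm G7 Fadd9 Csus2 Dm

D# minor down to G minor is an augmented fifth; each chord root moves by that interval while the quality stays the same.
C#7: root C# down an augmented fifth → F, giving F7.
Bbm: root Bb down an augmented fifth → Ebb, giving Ebbm.
D#7: root D# down an augmented fifth → G, giving G7.
C#add9: root C# down an augmented fifth → F, giving Fadd9.
G#sus2: root G# down an augmented fifth → C, giving Csus2.
A#m: root A# down an augmented fifth → D, giving Dm.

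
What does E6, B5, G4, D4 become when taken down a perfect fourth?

B5 F#5 D4 A3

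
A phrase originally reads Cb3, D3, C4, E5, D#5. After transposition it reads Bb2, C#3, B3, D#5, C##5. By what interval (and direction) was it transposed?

down a minor second

Take the first pair: Cb3 → Bb2. C to B spans 2 letter names, so the interval is some kind of second.
Bb2 to Cb3 is 1 semitone, which makes it a minor second; the second version is lower, so the direction is down.
Checking another pair — D#5 → C##5 — gives the same interval.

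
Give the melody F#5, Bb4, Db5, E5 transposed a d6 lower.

A##4 D#4 F#4 G##4

F#5 down a diminished sixth is A##4.
Bb4 down a diminished sixth is D#4.
Db5 down a diminished sixth is F#4.
E5 down a diminished sixth is G##4.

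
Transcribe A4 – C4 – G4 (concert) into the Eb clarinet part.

Written C4 sounds as Eb4 on the Eb clarinet, so concert pitches are written a minor third down.
A4 becomes F#4
C4 becomes A3
G4 becomes E4

F#4 A3 E4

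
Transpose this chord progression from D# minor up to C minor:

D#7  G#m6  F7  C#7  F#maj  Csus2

D# minor up to C minor is a diminished seventh; each chord root moves by that interval while the quality stays the same.
D#7: root D# up a diminished seventh → C, giving C7.
G#m6: root G# up a diminished seventh → F, giving Fm6.
F7: root F up a diminished seventh → Ebb, giving Ebb7.
C#7: root C# up a diminished seventh → Bb, giving Bb7.
F#maj: root F# up a diminished seventh → Eb, giving Ebmaj.
Csus2: root C up a diminished seventh → Bbb, giving Bbbsus2.

C7 Fm6 Ebb7 Bb7 Ebmaj Bbbsus2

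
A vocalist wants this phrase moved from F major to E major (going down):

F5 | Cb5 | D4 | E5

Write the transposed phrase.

From F down to E is a minor second; apply that to each pitch.
F5 gives E5
Cb5 gives Bb4
D4 gives C#4
E5 gives D#5

E5 Bb4 C#4 D#5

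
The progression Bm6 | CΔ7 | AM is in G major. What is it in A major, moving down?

G major down to A major is a minor seventh; each chord root moves by that interval while the quality stays the same.
Bm6: root B down a minor seventh → C#, giving C#m6.
CΔ7: root C down a minor seventh → D, giving DΔ7.
AM: root A down a minor seventh → B, giving BM.

C#m6 DΔ7 BM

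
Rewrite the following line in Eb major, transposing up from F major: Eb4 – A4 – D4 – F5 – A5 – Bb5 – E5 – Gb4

F major to Eb major up is a minor seventh, so every note moves up by that interval.
Eb4 to Db5
A4 to G5
D4 to C5
F5 to Eb6
A5 to G6
Bb5 to Ab6
E5 to D6
Gb4 to Fb5

Db5 G5 C5 Eb6 G6 Ab6 D6 Fb5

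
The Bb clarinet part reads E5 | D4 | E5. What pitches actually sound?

D5 C4 D5

The Bb clarinet sounds a major second below written, so transpose each written note down a major second.
E5 gives D5
D4 gives C4
E5 gives D5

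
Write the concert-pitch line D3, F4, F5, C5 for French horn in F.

Written C4 sounds as F3 on the French horn in F, so concert pitches are written a perfect fifth up.
D3 becomes A3
F4 becomes C5
F5 becomes C6
C5 becomes G5

A3 C5 C6 G5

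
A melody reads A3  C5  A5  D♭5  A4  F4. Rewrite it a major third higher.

C#4 E5 C#6 F5 C#5 A4

A3 → C#4
C5 → E5
A5 → C#6
Db5 → F5
A4 → C#5
F4 → A4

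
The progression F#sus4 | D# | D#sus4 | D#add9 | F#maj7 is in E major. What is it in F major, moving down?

E major down to F major is a major seventh; each chord root moves by that interval while the quality stays the same.
F#sus4: root F# down a major seventh → G, giving Gsus4.
D#: root D# down a major seventh → E, giving E.
D#sus4: root D# down a major seventh → E, giving Esus4.
D#add9: root D# down a major seventh → E, giving Eadd9.
F#maj7: root F# down a major seventh → G, giving Gmaj7.

Gsus4 E Esus4 Eadd9 Gmaj7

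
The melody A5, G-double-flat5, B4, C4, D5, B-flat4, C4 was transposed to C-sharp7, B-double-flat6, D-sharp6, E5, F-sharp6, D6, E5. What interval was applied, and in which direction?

up a major tenth

From A5 to C#7 is 10 letter names — a tenth of some quality.
A5 to C#7 is 16 semitones, which makes it a major tenth; the second version is higher, so the direction is up.
Checking another pair — C4 → E5 — gives the same interval.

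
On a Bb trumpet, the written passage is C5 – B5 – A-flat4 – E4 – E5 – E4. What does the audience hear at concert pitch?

Bb4 A5 Gb4 D4 D5 D4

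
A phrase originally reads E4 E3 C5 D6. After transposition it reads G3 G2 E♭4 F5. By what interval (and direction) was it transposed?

down a major sixth

Take the first pair: E4 → G3. E to G spans 6 letter names, so the interval is some kind of sixth.
G3 to E4 is 9 semitones, which makes it a major sixth; the second version is lower, so the direction is down.
Checking another pair — D6 → F5 — gives the same interval.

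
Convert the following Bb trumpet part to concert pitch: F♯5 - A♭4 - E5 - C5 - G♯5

The Bb trumpet sounds a major second below written, so transpose each written note down a major second.
F#5 becomes E5
Ab4 becomes Gb4
E5 becomes D5
C5 becomes Bb4
G#5 becomes F#5

E5 Gb4 D5 Bb4 F#5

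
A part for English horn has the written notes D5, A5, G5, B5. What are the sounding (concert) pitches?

G4 D5 C5 E5

The English horn sounds a perfect fifth below written, so transpose each written note down a perfect fifth.
D5 becomes G4
A5 becomes D5
G5 becomes C5
B5 becomes E5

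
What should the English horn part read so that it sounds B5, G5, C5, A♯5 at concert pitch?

Written C4 sounds as F3 on the English horn, so concert pitches are written a perfect fifth up.
B5 to F#6
G5 to D6
C5 to G5
A#5 to E#6

F#6 D6 G5 E#6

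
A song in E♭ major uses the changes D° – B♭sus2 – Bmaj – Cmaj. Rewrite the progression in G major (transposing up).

F#° Dsus2 D#maj Emaj

E♭ major up to G major is a major third; each chord root moves by that interval while the quality stays the same.
D°: root D up a major third → F#, giving F#°.
B♭sus2: root B♭ up a major third → D, giving Dsus2.
Bmaj: root B up a major third → D#, giving D#maj.
Cmaj: root C up a major third → E, giving Emaj.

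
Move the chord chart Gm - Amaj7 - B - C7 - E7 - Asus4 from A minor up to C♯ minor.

A minor up to C♯ minor is a major third; each chord root moves by that interval while the quality stays the same.
Gm: root G up a major third → B, giving Bm.
Amaj7: root A up a major third → C#, giving C#maj7.
B: root B up a major third → D#, giving D#.
C7: root C up a major third → E, giving E7.
E7: root E up a major third → G#, giving G#7.
Asus4: root A up a major third → C#, giving C#sus4.

Bm C#maj7 D# E7 G#7 C#sus4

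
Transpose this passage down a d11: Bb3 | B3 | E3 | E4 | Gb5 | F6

F#2 F##2 B#1 B#2 D4 C#5

Bb3 down a diminished eleventh is F#2.
A diminished eleventh down from B3 gives F##2.
E3: an eleventh down reaches B, and 16 semitones makes it B#1.
E4: an eleventh down reaches B, and 16 semitones makes it B#2.
Gb5 down a diminished eleventh is D4.
F6 down a diminished eleventh is C#5.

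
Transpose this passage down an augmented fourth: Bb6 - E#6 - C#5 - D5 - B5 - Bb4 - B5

Bb6 to Fb6
E#6 to B5
C#5 to G4
D5 to Ab4
B5 to F5
Bb4 to Fb4
B5 to F5

Fb6 B5 G4 Ab4 F5 Fb4 F5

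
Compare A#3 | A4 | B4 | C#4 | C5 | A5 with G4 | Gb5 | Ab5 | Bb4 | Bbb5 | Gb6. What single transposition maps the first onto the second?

up a diminished seventh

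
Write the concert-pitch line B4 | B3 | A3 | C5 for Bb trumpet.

The Bb trumpet sounds a major second below written, so the written part must be a major second above concert — transpose each note up.
B4 → C#5
B3 → C#4
A3 → B3
C5 → D5

C#5 C#4 B3 D5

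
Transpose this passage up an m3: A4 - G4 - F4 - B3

C5 Bb4 Ab4 D4

A minor third up from A4 gives C5.
A minor third up from G4 gives Bb4.
F4: a third up reaches A, and 3 semitones makes it Ab4.
B3: a third up reaches D, and 3 semitones makes it D4.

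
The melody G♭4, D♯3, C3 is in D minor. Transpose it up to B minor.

From D up to B is a major sixth; apply that to each pitch.
Gb4 gives Eb5
D#3 gives B#3
C3 gives A3

Eb5 B#3 A3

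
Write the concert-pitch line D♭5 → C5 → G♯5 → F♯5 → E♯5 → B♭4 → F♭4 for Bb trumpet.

Written C4 sounds as Bb3 on the Bb trumpet, so concert pitches are written a major second up.
Db5 gives Eb5
C5 gives D5
G#5 gives A#5
F#5 gives G#5
E#5 gives F##5
Bb4 gives C5
Fb4 gives Gb4

Eb5 D5 A#5 G#5 F##5 C5 Gb4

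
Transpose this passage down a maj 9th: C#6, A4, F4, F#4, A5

A major ninth down from C#6 gives B4.
A4: a ninth down reaches G, and 14 semitones makes it G3.
A major ninth down from F4 gives Eb3.
F#4: a ninth down reaches E, and 14 semitones makes it E3.
A5: a ninth down reaches G, and 14 semitones makes it G4.

B4 G3 Eb3 E3 G4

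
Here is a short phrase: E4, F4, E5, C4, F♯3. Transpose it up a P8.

E5 F5 E6 C5 F#4

E4 -> E5
F4 -> F5
E5 -> E6
C4 -> C5
F#3 -> F#4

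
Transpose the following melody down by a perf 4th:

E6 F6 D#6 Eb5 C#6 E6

B5 C6 A#5 Bb4 G#5 B5

E6 to B5
F6 to C6
D#6 to A#5
Eb5 to Bb4
C#6 to G#5
E6 to B5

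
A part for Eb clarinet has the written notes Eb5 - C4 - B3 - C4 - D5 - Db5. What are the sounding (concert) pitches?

The Eb clarinet sounds a minor third above written, so transpose each written note up a minor third.
Eb5 becomes Gb5
C4 becomes Eb4
B3 becomes D4
C4 becomes Eb4
D5 becomes F5
Db5 becomes Fb5

Gb5 Eb4 D4 Eb4 F5 Fb5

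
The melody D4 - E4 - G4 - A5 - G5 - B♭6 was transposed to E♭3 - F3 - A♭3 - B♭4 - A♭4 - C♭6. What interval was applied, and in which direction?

From D4 to Eb3 is 7 letter names — a seventh of some quality.
Eb3 to D4 is 11 semitones, which makes it a major seventh; the second version is lower, so the direction is down.
Checking another pair — Bb6 → Cb6 — gives the same interval.

down a major seventh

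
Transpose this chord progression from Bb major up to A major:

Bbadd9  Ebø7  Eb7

Bb major up to A major is a major seventh; each chord root moves by that interval while the quality stays the same.
Bbadd9: root Bb up a major seventh → A, giving Aadd9.
Ebø7: root Eb up a major seventh → D, giving Dø7.
Eb7: root Eb up a major seventh → D, giving D7.

Aadd9 Dø7 D7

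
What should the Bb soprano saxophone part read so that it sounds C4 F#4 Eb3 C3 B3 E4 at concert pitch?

D4 G#4 F3 D3 C#4 F#4

The Bb soprano saxophone sounds a major second below written, so the written part must be a major second above concert — transpose each note up.
C4 → D4
F#4 → G#4
Eb3 → F3
C3 → D3
B3 → C#4
E4 → F#4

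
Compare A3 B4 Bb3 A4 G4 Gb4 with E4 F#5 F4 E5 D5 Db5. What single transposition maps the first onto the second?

up a perfect fifth

From A3 to E4 is 5 letter names — a fifth of some quality.
A3 to E4 is 7 semitones, which makes it a perfect fifth; the second version is higher, so the direction is up.
Checking another pair — Gb4 → Db5 — gives the same interval.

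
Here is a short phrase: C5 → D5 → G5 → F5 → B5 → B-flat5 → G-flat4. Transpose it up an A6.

A#5 B#5 E#6 D#6 G##6 G#6 E5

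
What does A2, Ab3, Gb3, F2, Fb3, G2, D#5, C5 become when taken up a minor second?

A2 up a minor second is Bb2.
Ab3 up a minor second is Bbb3.
Gb3 up a minor second is Abb3.
A minor second up from F2 gives Gb2.
A minor second up from Fb3 gives Gbb3.
G2: a second up reaches A, and 1 semitone makes it Ab2.
D#5 up a minor second is E5.
A minor second up from C5 gives Db5.

Bb2 Bbb3 Abb3 Gb2 Gbb3 Ab2 E5 Db5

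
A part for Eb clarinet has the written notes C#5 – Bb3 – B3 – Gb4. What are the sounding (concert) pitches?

Written C4 on the Eb clarinet sounds as Eb4, a minor third higher; apply that shift to every note.
C#5 to E5
Bb3 to Db4
B3 to D4
Gb4 to Bbb4

E5 Db4 D4 Bbb4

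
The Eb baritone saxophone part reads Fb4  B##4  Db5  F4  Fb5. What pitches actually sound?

Abb2 D##3 Fb3 Ab2 Abb3

Written C4 on the Eb baritone saxophone sounds as Eb2, a major thirteenth lower; apply that shift to every note.
Fb4 to Abb2
B##4 to D##3
Db5 to Fb3
F4 to Ab2
Fb5 to Abb3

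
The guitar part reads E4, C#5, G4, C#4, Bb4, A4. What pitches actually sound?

The guitar sounds a perfect octave below written, so transpose each written note down a perfect octave.
E4 becomes E3
C#5 becomes C#4
G4 becomes G3
C#4 becomes C#3
Bb4 becomes Bb3
A4 becomes A3

E3 C#4 G3 C#3 Bb3 A3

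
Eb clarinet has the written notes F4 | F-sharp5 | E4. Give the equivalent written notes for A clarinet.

First find concert pitch: the Eb clarinet sounds a minor third above written, so F4 F-sharp5 E4 sounds Ab4 A5 G4.
Then write for A clarinet: it sounds a minor third below written, so the part must be a minor third above concert.
Ab4 → Cb5
A5 → C6
G4 → Bb4

Cb5 C6 Bb4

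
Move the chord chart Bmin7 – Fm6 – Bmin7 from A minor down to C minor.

Dmin7 Abm6 Dmin7

A minor down to C minor is a major sixth; each chord root moves by that interval while the quality stays the same.
Bmin7: root B down a major sixth → D, giving Dmin7.
Fm6: root F down a major sixth → Ab, giving Abm6.
Bmin7: root B down a major sixth → D, giving Dmin7.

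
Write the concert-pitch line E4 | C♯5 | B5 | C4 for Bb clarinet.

F#4 D#5 C#6 D4

The Bb clarinet sounds a major second below written, so the written part must be a major second above concert — transpose each note up.
E4 -> F#4
C#5 -> D#5
B5 -> C#6
C4 -> D4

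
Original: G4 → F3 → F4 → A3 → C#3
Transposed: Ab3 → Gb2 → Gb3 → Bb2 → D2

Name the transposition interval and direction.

down a major seventh

From G4 to Ab3 is 7 letter names — a seventh of some quality.
Ab3 to G4 is 11 semitones, which makes it a major seventh; the second version is lower, so the direction is down.
Checking another pair — C#3 → D2 — gives the same interval.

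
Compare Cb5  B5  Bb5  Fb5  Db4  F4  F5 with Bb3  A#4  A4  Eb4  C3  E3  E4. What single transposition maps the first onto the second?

From Cb5 to Bb3 is 9 letter names — a ninth of some quality.
Bb3 to Cb5 is 13 semitones, which makes it a minor ninth; the second version is lower, so the direction is down.
Checking another pair — F5 → E4 — gives the same interval.

down a minor ninth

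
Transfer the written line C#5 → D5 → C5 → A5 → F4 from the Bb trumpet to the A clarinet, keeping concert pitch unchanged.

First find concert pitch: the Bb trumpet sounds a major second below written, so C#5 D5 C5 A5 F4 sounds B4 C5 Bb4 G5 Eb4.
Then write for A clarinet: it sounds a minor third below written, so the part must be a minor third above concert.
B4 → D5
C5 → Eb5
Bb4 → Db5
G5 → Bb5
Eb4 → Gb4

D5 Eb5 Db5 Bb5 Gb4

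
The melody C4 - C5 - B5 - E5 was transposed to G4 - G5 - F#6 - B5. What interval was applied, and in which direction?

up a perfect fifth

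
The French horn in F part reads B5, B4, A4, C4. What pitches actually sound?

Written C4 on the French horn in F sounds as F3, a perfect fifth lower; apply that shift to every note.
B5 → E5
B4 → E4
A4 → D4
C4 → F3

E5 E4 D4 F3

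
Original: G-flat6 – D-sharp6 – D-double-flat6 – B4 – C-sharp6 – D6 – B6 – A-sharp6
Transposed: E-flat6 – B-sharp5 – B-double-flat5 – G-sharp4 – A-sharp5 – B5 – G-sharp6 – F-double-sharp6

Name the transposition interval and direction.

From Gb6 to Eb6 is 3 letter names — a third of some quality.
Eb6 to Gb6 is 3 semitones, which makes it a minor third; the second version is lower, so the direction is down.
Checking another pair — A#6 → F##6 — gives the same interval.

down a minor third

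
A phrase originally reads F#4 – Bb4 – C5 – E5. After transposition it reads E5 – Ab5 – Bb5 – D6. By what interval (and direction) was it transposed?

up a minor seventh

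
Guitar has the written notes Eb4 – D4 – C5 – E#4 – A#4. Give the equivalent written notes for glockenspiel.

Eb1 D1 C2 E#1 A#1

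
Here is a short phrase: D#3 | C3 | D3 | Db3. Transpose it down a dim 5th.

D#3 → G##2
C3 → F#2
D3 → G#2
Db3 → G2

G##2 F#2 G#2 G2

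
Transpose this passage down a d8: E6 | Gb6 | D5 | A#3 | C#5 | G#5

E6 gives E#5
Gb6 gives G5
D5 gives D#4
A#3 gives A##2
C#5 gives C##4
G#5 gives G##4

E#5 G5 D#4 A##2 C##4 G##4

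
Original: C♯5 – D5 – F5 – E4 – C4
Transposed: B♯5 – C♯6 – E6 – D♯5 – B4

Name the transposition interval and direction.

Take the first pair: C#5 → B#5. C to B spans 7 letter names, so the interval is some kind of seventh.
C#5 to B#5 is 11 semitones, which makes it a major seventh; the second version is higher, so the direction is up.
Checking another pair — C4 → B4 — gives the same interval.

up a major seventh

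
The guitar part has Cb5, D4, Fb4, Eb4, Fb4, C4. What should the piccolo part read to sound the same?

Cb3 D2 Fb2 Eb2 Fb2 C2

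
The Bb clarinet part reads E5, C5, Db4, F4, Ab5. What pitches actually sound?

Written C4 on the Bb clarinet sounds as Bb3, a major second lower; apply that shift to every note.
E5 to D5
C5 to Bb4
Db4 to Cb4
F4 to Eb4
Ab5 to Gb5

D5 Bb4 Cb4 Eb4 Gb5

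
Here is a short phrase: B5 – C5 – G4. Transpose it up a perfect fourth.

E6 F5 C5

B5: a fourth up reaches E, and 5 semitones makes it E6.
C5 up a perfect fourth is F5.
G4: a fourth up reaches C, and 5 semitones makes it C5.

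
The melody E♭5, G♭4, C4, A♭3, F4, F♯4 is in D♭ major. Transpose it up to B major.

From D♭ up to B is an augmented sixth; apply that to each pitch.
Eb5 to C#6
Gb4 to E5
C4 to A#4
Ab3 to F#4
F4 to D#5
F#4 to D##5

C#6 E5 A#4 F#4 D#5 D##5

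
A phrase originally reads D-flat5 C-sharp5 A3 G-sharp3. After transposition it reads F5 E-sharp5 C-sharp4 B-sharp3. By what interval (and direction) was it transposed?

Take the first pair: Db5 → F5. D to F spans 3 letter names, so the interval is some kind of third.
Db5 to F5 is 4 semitones, which makes it a major third; the second version is higher, so the direction is up.
Checking another pair — G#3 → B#3 — gives the same interval.

up a major third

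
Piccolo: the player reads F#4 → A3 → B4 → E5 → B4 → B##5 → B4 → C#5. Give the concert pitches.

Written C4 on the piccolo sounds as C5, a perfect octave higher; apply that shift to every note.
F#4 gives F#5
A3 gives A4
B4 gives B5
E5 gives E6
B4 gives B5
B##5 gives B##6
B4 gives B5
C#5 gives C#6

F#5 A4 B5 E6 B5 B##6 B5 C#6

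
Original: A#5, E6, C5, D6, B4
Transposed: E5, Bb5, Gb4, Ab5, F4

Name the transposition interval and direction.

down an augmented fourth

From A#5 to E5 is 4 letter names — a fourth of some quality.
E5 to A#5 is 6 semitones, which makes it an augmented fourth; the second version is lower, so the direction is down.
Checking another pair — B4 → F4 — gives the same interval.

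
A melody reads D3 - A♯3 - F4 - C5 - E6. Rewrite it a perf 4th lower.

A2 E#3 C4 G4 B5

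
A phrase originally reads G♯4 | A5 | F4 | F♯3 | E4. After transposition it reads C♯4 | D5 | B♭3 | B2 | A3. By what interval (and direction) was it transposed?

down a perfect fifth

From G#4 to C#4 is 5 letter names — a fifth of some quality.
C#4 to G#4 is 7 semitones, which makes it a perfect fifth; the second version is lower, so the direction is down.
Checking another pair — E4 → A3 — gives the same interval.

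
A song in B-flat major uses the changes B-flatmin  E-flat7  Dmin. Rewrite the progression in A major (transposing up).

B-flat major up to A major is a major seventh; each chord root moves by that interval while the quality stays the same.
B-flatmin: root B-flat up a major seventh → A, giving Amin.
E-flat7: root E-flat up a major seventh → D, giving D7.
Dmin: root D up a major seventh → C#, giving C#min.

Amin D7 C#min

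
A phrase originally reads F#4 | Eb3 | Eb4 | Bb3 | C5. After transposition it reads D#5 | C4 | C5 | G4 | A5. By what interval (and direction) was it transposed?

up a major sixth

Take the first pair: F#4 → D#5. F to D spans 6 letter names, so the interval is some kind of sixth.
F#4 to D#5 is 9 semitones, which makes it a major sixth; the second version is higher, so the direction is up.
Checking another pair — C5 → A5 — gives the same interval.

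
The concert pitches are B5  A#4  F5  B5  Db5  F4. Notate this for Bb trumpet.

The Bb trumpet sounds a major second below written, so the written part must be a major second above concert — transpose each note up.
B5 → C#6
A#4 → B#4
F5 → G5
B5 → C#6
Db5 → Eb5
F4 → G4

C#6 B#4 G5 C#6 Eb5 G4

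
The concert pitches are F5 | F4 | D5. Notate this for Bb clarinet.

G5 G4 E5

The Bb clarinet sounds a major second below written, so the written part must be a major second above concert — transpose each note up.
F5 -> G5
F4 -> G4
D5 -> E5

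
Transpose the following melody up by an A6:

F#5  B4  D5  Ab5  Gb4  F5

D##6 G##5 B#5 F#6 E5 D#6

F#5: a sixth up reaches D, and 10 semitones makes it D##6.
B4 up an augmented sixth is G##5.
D5: a sixth up reaches B, and 10 semitones makes it B#5.
An augmented sixth up from Ab5 gives F#6.
Gb4: a sixth up reaches E, and 10 semitones makes it E5.
F5: a sixth up reaches D, and 10 semitones makes it D#6.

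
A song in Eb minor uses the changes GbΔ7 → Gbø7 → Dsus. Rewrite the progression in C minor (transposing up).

EbΔ7 Ebø7 Bsus

Eb minor up to C minor is a major sixth; each chord root moves by that interval while the quality stays the same.
GbΔ7: root Gb up a major sixth → Eb, giving EbΔ7.
Gbø7: root Gb up a major sixth → Eb, giving Ebø7.
Dsus: root D up a major sixth → B, giving Bsus.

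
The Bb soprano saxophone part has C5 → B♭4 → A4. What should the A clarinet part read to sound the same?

Db5 Cb5 Bb4

First find concert pitch: the Bb soprano saxophone sounds a major second below written, so C5 B♭4 A4 sounds Bb4 Ab4 G4.
Then write for A clarinet: it sounds a minor third below written, so the part must be a minor third above concert.
Bb4 → Db5
Ab4 → Cb5
G4 → Bb4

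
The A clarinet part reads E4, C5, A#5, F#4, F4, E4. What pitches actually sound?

C#4 A4 F##5 D#4 D4 C#4

The A clarinet sounds a minor third below written, so transpose each written note down a minor third.
E4 -> C#4
C5 -> A4
A#5 -> F##5
F#4 -> D#4
F4 -> D4
E4 -> C#4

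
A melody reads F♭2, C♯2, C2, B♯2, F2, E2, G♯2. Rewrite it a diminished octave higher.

Fbb3 C3 Cb3 B3 Fb3 Eb3 G3

Fb2 -> Fbb3
C#2 -> C3
C2 -> Cb3
B#2 -> B3
F2 -> Fb3
E2 -> Eb3
G#2 -> G3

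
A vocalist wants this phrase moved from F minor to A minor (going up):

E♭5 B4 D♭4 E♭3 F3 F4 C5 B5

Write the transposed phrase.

G5 D#5 F4 G3 A3 A4 E5 D#6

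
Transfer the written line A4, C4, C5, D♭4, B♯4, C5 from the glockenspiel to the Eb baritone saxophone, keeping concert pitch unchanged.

F#8 A7 A8 Bb7 G##8 A8

First find concert pitch: the glockenspiel sounds a perfect fifteenth above written, so A4 C4 C5 D♭4 B♯4 C5 sounds A6 C6 C7 Db6 B#6 C7.
Then write for Eb baritone saxophone: it sounds a major thirteenth below written, so the part must be a major thirteenth above concert.
A6 → F#8
C6 → A7
C7 → A8
Db6 → Bb7
B#6 → G##8
C7 → A8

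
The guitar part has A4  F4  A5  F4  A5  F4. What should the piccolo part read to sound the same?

First find concert pitch: the guitar sounds a perfect octave below written, so A4 F4 A5 F4 A5 F4 sounds A3 F3 A4 F3 A4 F3.
Then write for piccolo: it sounds a perfect octave above written, so the part must be a perfect octave below concert.
A3 → A2
F3 → F2
A4 → A3
F3 → F2
A4 → A3
F3 → F2

A2 F2 A3 F2 A3 F2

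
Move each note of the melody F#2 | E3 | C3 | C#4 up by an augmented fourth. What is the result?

F#2 to B#2
E3 to A#3
C3 to F#3
C#4 to F##4

B#2 A#3 F#3 F##4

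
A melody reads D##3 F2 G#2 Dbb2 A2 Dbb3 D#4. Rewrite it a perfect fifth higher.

D##3 up a perfect fifth is A##3.
F2: a fifth up reaches C, and 7 semitones makes it C3.
G#2: a fifth up reaches D, and 7 semitones makes it D#3.
A perfect fifth up from Dbb2 gives Abb2.
A perfect fifth up from A2 gives E3.
A perfect fifth up from Dbb3 gives Abb3.
D#4: a fifth up reaches A, and 7 semitones makes it A#4.

A##3 C3 D#3 Abb2 E3 Abb3 A#4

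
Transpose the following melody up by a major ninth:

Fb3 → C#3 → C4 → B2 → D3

Fb3 becomes Gb4
C#3 becomes D#4
C4 becomes D5
B2 becomes C#4
D3 becomes E4

Gb4 D#4 D5 C#4 E4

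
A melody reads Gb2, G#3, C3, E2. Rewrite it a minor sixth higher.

Gb2 to Ebb3
G#3 to E4
C3 to Ab3
E2 to C3

Ebb3 E4 Ab3 C3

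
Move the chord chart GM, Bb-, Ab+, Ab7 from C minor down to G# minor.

D#M F#- E+ E7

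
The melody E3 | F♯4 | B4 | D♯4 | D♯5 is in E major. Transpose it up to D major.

E major to D major up is a minor seventh, so every note moves up by that interval.
E3 -> D4
F#4 -> E5
B4 -> A5
D#4 -> C#5
D#5 -> C#6

D4 E5 A5 C#5 C#6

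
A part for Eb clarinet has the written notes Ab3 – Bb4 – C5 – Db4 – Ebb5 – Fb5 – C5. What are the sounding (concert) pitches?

Cb4 Db5 Eb5 Fb4 Gbb5 Abb5 Eb5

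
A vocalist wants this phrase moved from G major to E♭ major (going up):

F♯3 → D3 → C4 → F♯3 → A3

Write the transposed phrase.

D4 Bb3 Ab4 D4 F4

From G up to E♭ is a minor sixth; apply that to each pitch.
F#3 gives D4
D3 gives Bb3
C4 gives Ab4
F#3 gives D4
A3 gives F4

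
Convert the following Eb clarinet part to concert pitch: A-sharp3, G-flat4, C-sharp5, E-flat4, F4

C#4 Bbb4 E5 Gb4 Ab4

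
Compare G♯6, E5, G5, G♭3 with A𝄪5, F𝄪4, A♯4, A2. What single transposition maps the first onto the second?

down a diminished seventh

From G#6 to A##5 is 7 letter names — a seventh of some quality.
A##5 to G#6 is 9 semitones, which makes it a diminished seventh; the second version is lower, so the direction is down.
Checking another pair — Gb3 → A2 — gives the same interval.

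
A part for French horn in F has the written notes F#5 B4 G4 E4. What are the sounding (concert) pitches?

The French horn in F sounds a perfect fifth below written, so transpose each written note down a perfect fifth.
F#5 gives B4
B4 gives E4
G4 gives C4
E4 gives A3

B4 E4 C4 A3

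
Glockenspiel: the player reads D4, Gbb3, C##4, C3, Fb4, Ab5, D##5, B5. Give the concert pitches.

D6 Gbb5 C##6 C5 Fb6 Ab7 D##7 B7

The glockenspiel sounds a perfect fifteenth above written, so transpose each written note up a perfect fifteenth.
D4 becomes D6
Gbb3 becomes Gbb5
C##4 becomes C##6
C3 becomes C5
Fb4 becomes Fb6
Ab5 becomes Ab7
D##5 becomes D##7
B5 becomes B7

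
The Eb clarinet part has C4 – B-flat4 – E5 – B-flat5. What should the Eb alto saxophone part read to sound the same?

First find concert pitch: the Eb clarinet sounds a minor third above written, so C4 B-flat4 E5 B-flat5 sounds Eb4 Db5 G5 Db6.
Then write for Eb alto saxophone: it sounds a major sixth below written, so the part must be a major sixth above concert.
Eb4 → C5
Db5 → Bb5
G5 → E6
Db6 → Bb6

C5 Bb5 E6 Bb6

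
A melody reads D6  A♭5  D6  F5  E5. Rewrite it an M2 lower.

D6 → C6
Ab5 → Gb5
D6 → C6
F5 → Eb5
E5 → D5

C6 Gb5 C6 Eb5 D5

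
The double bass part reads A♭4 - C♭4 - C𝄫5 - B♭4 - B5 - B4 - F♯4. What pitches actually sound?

Ab3 Cb3 Cbb4 Bb3 B4 B3 F#3

Written C4 on the double bass sounds as C3, a perfect octave lower; apply that shift to every note.
Ab4 → Ab3
Cb4 → Cb3
Cbb5 → Cbb4
Bb4 → Bb3
B5 → B4
B4 → B3
F#4 → F#3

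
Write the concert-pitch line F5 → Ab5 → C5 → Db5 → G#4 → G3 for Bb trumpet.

G5 Bb5 D5 Eb5 A#4 A3

The Bb trumpet sounds a major second below written, so the written part must be a major second above concert — transpose each note up.
F5 gives G5
Ab5 gives Bb5
C5 gives D5
Db5 gives Eb5
G#4 gives A#4
G3 gives A3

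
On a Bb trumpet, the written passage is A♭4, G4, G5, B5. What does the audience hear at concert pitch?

Gb4 F4 F5 A5

The Bb trumpet sounds a major second below written, so transpose each written note down a major second.
Ab4 -> Gb4
G4 -> F4
G5 -> F5
B5 -> A5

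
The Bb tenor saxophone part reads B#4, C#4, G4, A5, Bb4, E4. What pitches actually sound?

A#3 B2 F3 G4 Ab3 D3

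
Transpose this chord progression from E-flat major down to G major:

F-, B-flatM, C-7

E-flat major down to G major is a minor sixth; each chord root moves by that interval while the quality stays the same.
F-: root F down a minor sixth → A, giving A-.
B-flatM: root B-flat down a minor sixth → D, giving DM.
C-7: root C down a minor sixth → E, giving E-7.

A- DM E-7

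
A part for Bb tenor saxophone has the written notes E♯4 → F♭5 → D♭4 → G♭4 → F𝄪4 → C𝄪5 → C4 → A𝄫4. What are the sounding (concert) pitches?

D#3 Ebb4 Cb3 Fb3 E#3 B#3 Bb2 Gbb3

The Bb tenor saxophone sounds a major ninth below written, so transpose each written note down a major ninth.
E#4 to D#3
Fb5 to Ebb4
Db4 to Cb3
Gb4 to Fb3
F##4 to E#3
C##5 to B#3
C4 to Bb2
Abb4 to Gbb3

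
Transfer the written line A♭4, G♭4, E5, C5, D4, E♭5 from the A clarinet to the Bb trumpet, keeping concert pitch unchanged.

First find concert pitch: the A clarinet sounds a minor third below written, so A♭4 G♭4 E5 C5 D4 E♭5 sounds F4 Eb4 C#5 A4 B3 C5.
Then write for Bb trumpet: it sounds a major second below written, so the part must be a major second above concert.
F4 → G4
Eb4 → F4
C#5 → D#5
A4 → B4
B3 → C#4
C5 → D5

G4 F4 D#5 B4 C#4 D5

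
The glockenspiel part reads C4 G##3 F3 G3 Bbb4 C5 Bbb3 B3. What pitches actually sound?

C6 G##5 F5 G5 Bbb6 C7 Bbb5 B5

Written C4 on the glockenspiel sounds as C6, a perfect fifteenth higher; apply that shift to every note.
C4 -> C6
G##3 -> G##5
F3 -> F5
G3 -> G5
Bbb4 -> Bbb6
C5 -> C7
Bbb3 -> Bbb5
B3 -> B5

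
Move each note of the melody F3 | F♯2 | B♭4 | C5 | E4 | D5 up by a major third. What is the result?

F3 up a major third is A3.
A major third up from F#2 gives A#2.
Bb4 up a major third is D5.
C5 up a major third is E5.
E4 up a major third is G#4.
D5: a third up reaches F, and 4 semitones makes it F#5.

A3 A#2 D5 E5 G#4 F#5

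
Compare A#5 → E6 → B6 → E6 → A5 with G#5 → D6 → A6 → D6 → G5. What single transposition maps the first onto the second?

Take the first pair: A#5 → G#5. A to G spans 2 letter names, so the interval is some kind of second.
G#5 to A#5 is 2 semitones, which makes it a major second; the second version is lower, so the direction is down.
Checking another pair — A5 → G5 — gives the same interval.

down a major second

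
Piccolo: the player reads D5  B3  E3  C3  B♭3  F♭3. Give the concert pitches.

D6 B4 E4 C4 Bb4 Fb4

The piccolo sounds a perfect octave above written, so transpose each written note up a perfect octave.
D5 -> D6
B3 -> B4
E3 -> E4
C3 -> C4
Bb3 -> Bb4
Fb3 -> Fb4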